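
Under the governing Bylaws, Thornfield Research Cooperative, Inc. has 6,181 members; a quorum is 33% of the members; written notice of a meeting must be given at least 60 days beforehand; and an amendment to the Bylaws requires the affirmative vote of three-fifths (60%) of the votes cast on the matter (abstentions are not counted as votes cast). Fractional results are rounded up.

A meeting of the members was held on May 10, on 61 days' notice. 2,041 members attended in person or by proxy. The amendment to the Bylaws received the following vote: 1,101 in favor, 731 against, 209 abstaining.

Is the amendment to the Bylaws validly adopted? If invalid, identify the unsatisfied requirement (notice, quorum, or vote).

Notice: 61 days given; 60 required. Satisfied.
Quorum: 33% of 6,181 = 2,039.73, rounded up to 2,040; 2,041 present. Satisfied.
Vote: requires three-fifths of the votes cast (2,041 − 209 abstaining = 1,832); 3/5 of 1832 = 1099.20, rounded up to 1100, so 1,100 needed; 1,101 in favor. Satisfied.

Valid — all requirements satisfied.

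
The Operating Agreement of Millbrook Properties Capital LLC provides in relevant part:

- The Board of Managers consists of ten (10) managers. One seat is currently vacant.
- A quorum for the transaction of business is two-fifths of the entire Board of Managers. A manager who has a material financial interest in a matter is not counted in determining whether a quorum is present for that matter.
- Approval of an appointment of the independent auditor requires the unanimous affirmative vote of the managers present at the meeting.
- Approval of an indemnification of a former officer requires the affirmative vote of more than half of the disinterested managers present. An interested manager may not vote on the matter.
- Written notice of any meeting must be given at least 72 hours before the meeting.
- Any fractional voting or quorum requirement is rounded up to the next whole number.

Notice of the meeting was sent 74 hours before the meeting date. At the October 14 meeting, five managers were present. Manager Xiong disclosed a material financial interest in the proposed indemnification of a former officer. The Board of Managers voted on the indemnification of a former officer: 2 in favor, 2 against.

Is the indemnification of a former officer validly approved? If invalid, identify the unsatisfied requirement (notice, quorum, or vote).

Notice: 74 hours given; 72 required (74 ≥ 72). Satisfied.
Quorum: 5 present, but the 1 interested manager does not count, leaving 4. Quorum is 4. Satisfied.
Vote: the indemnification of a former officer requires a majority of the disinterested managers present (5 − 1 = 4). A majority of 4 is 3, so 3 affirmative votes are needed; 2 voted in favor. Not satisfied.

Invalid — vote requirement not satisfied.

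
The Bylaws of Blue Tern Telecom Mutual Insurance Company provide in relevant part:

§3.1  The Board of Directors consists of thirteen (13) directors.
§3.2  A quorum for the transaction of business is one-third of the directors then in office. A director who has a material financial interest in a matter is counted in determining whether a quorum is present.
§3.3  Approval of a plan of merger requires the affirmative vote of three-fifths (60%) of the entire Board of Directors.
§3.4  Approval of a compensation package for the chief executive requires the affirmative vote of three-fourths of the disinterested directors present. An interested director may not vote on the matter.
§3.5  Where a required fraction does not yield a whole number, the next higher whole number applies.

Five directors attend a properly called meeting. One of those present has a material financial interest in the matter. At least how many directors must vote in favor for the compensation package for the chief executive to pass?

3

The compensation package for the chief executive requires three-fourths of the disinterested directors present (5 − 1 = 4).
3/4 of 4 = 3.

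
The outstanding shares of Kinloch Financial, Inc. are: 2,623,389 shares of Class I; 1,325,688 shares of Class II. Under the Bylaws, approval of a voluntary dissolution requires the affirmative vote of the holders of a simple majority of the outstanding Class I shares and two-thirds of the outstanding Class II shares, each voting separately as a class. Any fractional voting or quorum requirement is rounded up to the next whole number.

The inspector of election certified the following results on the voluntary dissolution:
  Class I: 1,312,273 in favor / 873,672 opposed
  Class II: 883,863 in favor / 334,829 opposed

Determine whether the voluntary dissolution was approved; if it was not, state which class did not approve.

Class I: a majority of 2623389 is 1311695; 1,311,695 required, 1,312,273 in favor — approved.
Class II: 2/3 of 1325688 = 883792; 883,792 required, 883,863 in favor — approved.

Approved — every class gave the required vote.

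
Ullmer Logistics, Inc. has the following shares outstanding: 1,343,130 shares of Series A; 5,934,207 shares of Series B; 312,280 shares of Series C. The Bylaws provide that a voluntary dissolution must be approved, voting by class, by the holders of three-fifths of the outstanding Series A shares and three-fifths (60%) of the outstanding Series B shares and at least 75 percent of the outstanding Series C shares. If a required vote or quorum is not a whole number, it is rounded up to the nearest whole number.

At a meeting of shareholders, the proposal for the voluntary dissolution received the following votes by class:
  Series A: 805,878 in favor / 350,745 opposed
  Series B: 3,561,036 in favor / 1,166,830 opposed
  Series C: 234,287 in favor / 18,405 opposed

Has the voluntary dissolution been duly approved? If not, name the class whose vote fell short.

Series A: 3/5 of 1343130 = 805878; 805,878 required, 805,878 in favor — approved.
Series B: 3/5 of 5934207 = 3560524.20, rounded up to 3560525; 3,560,525 required, 3,561,036 in favor — approved.
Series C: 3/4 of 312280 = 234210; 234,210 required, 234,287 in favor — approved.

Approved — every class gave the required vote.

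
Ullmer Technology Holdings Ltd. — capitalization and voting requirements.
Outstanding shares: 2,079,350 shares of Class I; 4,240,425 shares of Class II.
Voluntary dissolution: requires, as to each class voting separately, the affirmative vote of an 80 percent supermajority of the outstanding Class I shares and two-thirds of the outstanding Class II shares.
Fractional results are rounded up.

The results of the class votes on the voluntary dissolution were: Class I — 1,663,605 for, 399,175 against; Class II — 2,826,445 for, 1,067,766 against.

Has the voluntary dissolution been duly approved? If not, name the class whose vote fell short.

Class I: 4/5 of 2079350 = 1663480; 1,663,480 required, 1,663,605 in favor — approved.
Class II: 2/3 of 4240425 = 2826950; 2,826,950 required, 2,826,445 in favor — not approved.

Not approved — the Class II shares did not give the required vote.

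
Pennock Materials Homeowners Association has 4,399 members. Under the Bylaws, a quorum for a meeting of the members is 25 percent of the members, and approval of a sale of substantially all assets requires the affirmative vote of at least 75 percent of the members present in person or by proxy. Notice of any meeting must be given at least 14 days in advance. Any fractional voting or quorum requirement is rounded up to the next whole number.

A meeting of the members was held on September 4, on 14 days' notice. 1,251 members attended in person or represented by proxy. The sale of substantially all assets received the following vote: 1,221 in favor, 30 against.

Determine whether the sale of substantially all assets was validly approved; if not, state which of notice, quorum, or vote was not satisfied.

Notice: 14 days given; 14 required. Satisfied.
Quorum: 25% of 4,399 = 1,099.75, rounded up to 1,100; 1,251 present. Satisfied.
Vote: requires three-fourths of those present (1,251); 3/4 of 1251 = 938.25, rounded up to 939, so 939 needed; 1,221 in favor. Satisfied.

Valid — all requirements satisfied.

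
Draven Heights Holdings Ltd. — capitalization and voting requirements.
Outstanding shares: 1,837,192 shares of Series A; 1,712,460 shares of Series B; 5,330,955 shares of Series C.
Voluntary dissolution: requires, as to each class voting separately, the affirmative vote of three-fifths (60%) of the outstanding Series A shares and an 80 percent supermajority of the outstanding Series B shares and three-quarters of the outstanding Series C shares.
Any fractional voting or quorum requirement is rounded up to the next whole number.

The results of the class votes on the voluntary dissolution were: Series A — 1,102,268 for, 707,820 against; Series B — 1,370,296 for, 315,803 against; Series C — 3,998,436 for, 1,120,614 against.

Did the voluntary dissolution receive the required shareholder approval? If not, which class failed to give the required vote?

Series A: 3/5 of 1837192 = 1102315.20, rounded up to 1102316; 1,102,316 required, 1,102,268 in favor — not approved.
Series B: 4/5 of 1712460 = 1369968; 1,369,968 required, 1,370,296 in favor — approved.
Series C: 3/4 of 5330955 = 3998216.25, rounded up to 3998217; 3,998,217 required, 3,998,436 in favor — approved.

Not approved — the Series A shares did not give the required vote.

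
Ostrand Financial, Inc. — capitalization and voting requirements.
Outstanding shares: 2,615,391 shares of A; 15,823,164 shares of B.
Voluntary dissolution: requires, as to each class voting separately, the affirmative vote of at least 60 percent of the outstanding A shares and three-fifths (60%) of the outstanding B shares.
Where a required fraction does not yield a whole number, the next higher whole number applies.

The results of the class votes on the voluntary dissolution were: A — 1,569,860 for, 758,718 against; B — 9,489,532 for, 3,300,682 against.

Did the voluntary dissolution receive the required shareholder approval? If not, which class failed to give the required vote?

Not approved — the B shares did not give the required vote.

A: 3/5 of 2615391 = 1569234.60, rounded up to 1569235; 1,569,235 required, 1,569,860 in favor — approved.
B: 3/5 of 15823164 = 9493898.40, rounded up to 9493899; 9,493,899 required, 9,489,532 in favor — not approved.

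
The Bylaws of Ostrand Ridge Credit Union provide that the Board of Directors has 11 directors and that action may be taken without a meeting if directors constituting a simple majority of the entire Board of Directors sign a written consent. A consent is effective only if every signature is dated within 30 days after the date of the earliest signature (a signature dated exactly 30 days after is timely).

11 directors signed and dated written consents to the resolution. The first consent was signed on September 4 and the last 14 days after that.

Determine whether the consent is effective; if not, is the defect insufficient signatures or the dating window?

Signatures required: a simple majority of 11 — a majority of 11 is 6, so 6 needed; 11 signed. Sufficient.
Dating window: the latest signature is 14 days after the earliest; the limit is 30 days. Within the window.

Effective — both the signature and dating-window requirements are satisfied.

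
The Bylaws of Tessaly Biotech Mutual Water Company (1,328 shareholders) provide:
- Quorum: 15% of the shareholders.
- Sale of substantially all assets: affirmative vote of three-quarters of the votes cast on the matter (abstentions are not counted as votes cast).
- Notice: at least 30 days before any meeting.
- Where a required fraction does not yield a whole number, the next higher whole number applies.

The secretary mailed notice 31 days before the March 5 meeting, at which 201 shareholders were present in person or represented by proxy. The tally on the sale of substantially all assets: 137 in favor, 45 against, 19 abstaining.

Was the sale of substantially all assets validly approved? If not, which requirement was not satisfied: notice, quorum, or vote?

Notice: 31 days given; 30 required. Satisfied.
Quorum: 15% of 1,328 = 199.20, rounded up to 200; 201 present. Satisfied.
Vote: requires three-fourths of the votes cast (201 − 19 abstaining = 182); 3/4 of 182 = 136.50, rounded up to 137, so 137 needed; 137 in favor. Satisfied.

Valid — all requirements satisfied.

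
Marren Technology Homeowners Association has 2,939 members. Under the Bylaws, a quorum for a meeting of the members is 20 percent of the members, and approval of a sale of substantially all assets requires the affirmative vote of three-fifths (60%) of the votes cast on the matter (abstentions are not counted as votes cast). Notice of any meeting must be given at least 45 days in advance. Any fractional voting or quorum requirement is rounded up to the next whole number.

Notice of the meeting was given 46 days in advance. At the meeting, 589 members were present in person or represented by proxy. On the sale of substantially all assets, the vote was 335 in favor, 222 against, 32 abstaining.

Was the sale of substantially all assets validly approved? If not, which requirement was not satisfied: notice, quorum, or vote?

Notice: 46 days given; 45 required. Satisfied.
Quorum: 20% of 2,939 = 587.80, rounded up to 588; 589 present. Satisfied.
Vote: requires three-fifths of the votes cast (589 − 32 abstaining = 557); 3/5 of 557 = 334.20, rounded up to 335, so 335 needed; 335 in favor. Satisfied.

Valid — all requirements satisfied.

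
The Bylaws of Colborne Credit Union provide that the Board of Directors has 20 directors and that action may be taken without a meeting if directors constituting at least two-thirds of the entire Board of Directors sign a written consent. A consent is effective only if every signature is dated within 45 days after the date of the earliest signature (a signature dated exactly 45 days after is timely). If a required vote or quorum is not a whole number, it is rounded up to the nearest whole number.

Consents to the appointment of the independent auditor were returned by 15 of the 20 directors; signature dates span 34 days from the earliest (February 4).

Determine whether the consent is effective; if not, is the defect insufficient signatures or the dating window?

Effective — both the signature and dating-window requirements are satisfied.

Signatures required: at least two-thirds of 20 — 2/3 of 20 = 13.33, rounded up to 14, so 14 needed; 15 signed. Sufficient.
Dating window: the latest signature is 34 days after the earliest; the limit is 45 days. Within the window.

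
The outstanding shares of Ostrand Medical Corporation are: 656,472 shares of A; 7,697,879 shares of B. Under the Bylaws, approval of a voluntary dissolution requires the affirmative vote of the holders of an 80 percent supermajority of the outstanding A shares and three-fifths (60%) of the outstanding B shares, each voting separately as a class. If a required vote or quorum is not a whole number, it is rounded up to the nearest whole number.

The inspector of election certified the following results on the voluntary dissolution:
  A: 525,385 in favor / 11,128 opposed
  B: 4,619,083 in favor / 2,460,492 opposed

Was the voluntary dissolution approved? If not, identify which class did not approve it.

A: 4/5 of 656472 = 525177.60, rounded up to 525178; 525,178 required, 525,385 in favor — approved.
B: 3/5 of 7697879 = 4618727.40, rounded up to 4618728; 4,618,728 required, 4,619,083 in favor — approved.

Approved — every class gave the required vote.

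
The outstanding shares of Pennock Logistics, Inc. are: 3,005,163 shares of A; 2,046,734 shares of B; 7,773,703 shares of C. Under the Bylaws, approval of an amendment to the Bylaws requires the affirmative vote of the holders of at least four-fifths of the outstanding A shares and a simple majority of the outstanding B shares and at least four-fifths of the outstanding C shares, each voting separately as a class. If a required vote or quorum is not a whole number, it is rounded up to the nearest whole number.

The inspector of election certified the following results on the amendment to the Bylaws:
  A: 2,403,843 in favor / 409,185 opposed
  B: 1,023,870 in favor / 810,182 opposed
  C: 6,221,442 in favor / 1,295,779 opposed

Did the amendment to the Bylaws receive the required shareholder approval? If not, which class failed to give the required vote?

A: 4/5 of 3005163 = 2404130.40, rounded up to 2404131; 2,404,131 required, 2,403,843 in favor — not approved.
B: a majority of 2046734 is 1023368; 1,023,368 required, 1,023,870 in favor — approved.
C: 4/5 of 7773703 = 6218962.40, rounded up to 6218963; 6,218,963 required, 6,221,442 in favor — approved.

Not approved — the A shares did not give the required vote.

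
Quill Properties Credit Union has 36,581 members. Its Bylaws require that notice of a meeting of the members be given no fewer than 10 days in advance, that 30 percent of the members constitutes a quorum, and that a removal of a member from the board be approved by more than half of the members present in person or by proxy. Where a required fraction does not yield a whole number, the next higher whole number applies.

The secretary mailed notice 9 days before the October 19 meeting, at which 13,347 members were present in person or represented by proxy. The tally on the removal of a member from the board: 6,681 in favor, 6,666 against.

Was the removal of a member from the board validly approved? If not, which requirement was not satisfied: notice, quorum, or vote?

Invalid — notice requirement not satisfied.

Notice: 9 days given; 10 required. Not satisfied.
Quorum: 30% of 36,581 = 10,974.30, rounded up to 10,975; 13,347 present. Satisfied.
Vote: requires a majority of those present (13,347); a majority of 13347 is 6674, so 6,674 needed; 6,681 in favor. Satisfied.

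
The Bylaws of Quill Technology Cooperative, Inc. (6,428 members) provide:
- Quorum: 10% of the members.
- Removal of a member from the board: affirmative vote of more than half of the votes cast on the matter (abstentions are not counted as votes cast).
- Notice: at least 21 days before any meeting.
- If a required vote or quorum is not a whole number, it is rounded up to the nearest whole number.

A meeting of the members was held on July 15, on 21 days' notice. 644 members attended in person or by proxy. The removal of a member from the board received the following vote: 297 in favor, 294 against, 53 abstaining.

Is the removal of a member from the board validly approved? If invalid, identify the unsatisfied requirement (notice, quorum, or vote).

Valid — all requirements satisfied.

Notice: 21 days given; 21 required. Satisfied.
Quorum: 10% of 6,428 = 642.80, rounded up to 643; 644 present. Satisfied.
Vote: requires a majority of the votes cast (644 − 53 abstaining = 591); a majority of 591 is 296, so 296 needed; 297 in favor. Satisfied.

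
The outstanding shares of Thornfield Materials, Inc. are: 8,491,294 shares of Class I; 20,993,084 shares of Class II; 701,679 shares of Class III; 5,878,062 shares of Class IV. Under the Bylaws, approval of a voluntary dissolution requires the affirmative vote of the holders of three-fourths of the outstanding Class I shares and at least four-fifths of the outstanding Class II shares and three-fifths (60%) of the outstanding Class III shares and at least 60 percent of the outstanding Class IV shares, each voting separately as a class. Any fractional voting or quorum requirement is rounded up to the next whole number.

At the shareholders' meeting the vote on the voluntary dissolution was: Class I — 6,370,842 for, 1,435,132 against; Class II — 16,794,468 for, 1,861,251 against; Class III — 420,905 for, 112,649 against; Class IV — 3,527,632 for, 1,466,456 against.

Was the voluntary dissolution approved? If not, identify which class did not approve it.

Class I: 3/4 of 8491294 = 6368470.50, rounded up to 6368471; 6,368,471 required, 6,370,842 in favor — approved.
Class II: 4/5 of 20993084 = 16794467.20, rounded up to 16794468; 16,794,468 required, 16,794,468 in favor — approved.
Class III: 3/5 of 701679 = 421007.40, rounded up to 421008; 421,008 required, 420,905 in favor — not approved.
Class IV: 3/5 of 5878062 = 3526837.20, rounded up to 3526838; 3,526,838 required, 3,527,632 in favor — approved.

Not approved — the Class III shares did not give the required vote.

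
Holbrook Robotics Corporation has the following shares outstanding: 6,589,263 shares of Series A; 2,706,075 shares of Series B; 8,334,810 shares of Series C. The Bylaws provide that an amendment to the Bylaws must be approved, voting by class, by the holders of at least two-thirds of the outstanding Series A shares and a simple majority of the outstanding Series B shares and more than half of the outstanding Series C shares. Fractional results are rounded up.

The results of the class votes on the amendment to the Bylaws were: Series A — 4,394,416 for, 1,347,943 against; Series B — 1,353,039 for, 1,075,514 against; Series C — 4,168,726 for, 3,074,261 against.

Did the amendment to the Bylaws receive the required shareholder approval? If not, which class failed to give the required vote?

Series A: 2/3 of 6589263 = 4392842; 4,392,842 required, 4,394,416 in favor — approved.
Series B: a majority of 2706075 is 1353038; 1,353,038 required, 1,353,039 in favor — approved.
Series C: a majority of 8334810 is 4167406; 4,167,406 required, 4,168,726 in favor — approved.

Approved — every class gave the required vote.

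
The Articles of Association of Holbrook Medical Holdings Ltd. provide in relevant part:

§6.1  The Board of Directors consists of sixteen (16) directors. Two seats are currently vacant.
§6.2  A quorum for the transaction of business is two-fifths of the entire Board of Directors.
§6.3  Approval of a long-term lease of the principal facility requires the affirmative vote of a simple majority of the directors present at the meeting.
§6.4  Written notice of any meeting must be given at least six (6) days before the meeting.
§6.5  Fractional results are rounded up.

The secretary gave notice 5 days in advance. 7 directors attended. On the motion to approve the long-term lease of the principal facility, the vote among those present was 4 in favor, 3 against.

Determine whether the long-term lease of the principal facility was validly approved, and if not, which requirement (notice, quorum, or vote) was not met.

Invalid — notice requirement not satisfied.

Notice: 5 days given; 6 required (5 < 6). Not satisfied.
Quorum: 7 present; quorum is 7. Satisfied.
Vote: the long-term lease of the principal facility requires a majority of the directors present (7). A majority of 7 is 4, so 4 affirmative votes are needed; 4 voted in favor. Satisfied.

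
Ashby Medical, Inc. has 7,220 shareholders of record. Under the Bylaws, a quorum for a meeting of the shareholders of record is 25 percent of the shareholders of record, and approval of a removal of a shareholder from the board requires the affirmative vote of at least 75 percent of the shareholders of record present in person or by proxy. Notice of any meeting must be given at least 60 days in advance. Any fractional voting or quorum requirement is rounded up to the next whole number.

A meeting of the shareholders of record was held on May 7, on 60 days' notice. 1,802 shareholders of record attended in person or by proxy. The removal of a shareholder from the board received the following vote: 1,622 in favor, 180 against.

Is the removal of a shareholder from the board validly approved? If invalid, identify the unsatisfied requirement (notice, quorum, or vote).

Invalid — quorum requirement not satisfied.

Notice: 60 days given; 60 required. Satisfied.
Quorum: 25% of 7,220 = 1,805; 1,802 present. Not satisfied.
Vote: requires three-fourths of those present (1,802); 3/4 of 1802 = 1351.50, rounded up to 1352, so 1,352 needed; 1,622 in favor. Satisfied.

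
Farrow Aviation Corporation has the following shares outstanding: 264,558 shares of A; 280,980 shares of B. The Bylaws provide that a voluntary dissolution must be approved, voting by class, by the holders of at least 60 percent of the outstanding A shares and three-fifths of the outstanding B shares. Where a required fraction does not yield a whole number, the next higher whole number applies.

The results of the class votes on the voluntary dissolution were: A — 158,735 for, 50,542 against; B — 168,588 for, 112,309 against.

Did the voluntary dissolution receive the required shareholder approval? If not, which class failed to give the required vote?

Approved — every class gave the required vote.

A: 3/5 of 264558 = 158734.80, rounded up to 158735; 158,735 required, 158,735 in favor — approved.
B: 3/5 of 280980 = 168588; 168,588 required, 168,588 in favor — approved.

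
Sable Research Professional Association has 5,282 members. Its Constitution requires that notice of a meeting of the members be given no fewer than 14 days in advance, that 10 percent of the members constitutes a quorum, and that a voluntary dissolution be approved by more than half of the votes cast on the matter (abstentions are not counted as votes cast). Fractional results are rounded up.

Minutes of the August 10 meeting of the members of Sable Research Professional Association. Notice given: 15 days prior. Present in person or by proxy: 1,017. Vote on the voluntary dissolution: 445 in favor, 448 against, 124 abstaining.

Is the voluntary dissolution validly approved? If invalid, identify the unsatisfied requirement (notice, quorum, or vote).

Invalid — vote requirement not satisfied.

Notice: 15 days given; 14 required. Satisfied.
Quorum: 10% of 5,282 = 528.20, rounded up to 529; 1,017 present. Satisfied.
Vote: requires a majority of the votes cast (1,017 − 124 abstaining = 893); a majority of 893 is 447, so 447 needed; 445 in favor. Not satisfied.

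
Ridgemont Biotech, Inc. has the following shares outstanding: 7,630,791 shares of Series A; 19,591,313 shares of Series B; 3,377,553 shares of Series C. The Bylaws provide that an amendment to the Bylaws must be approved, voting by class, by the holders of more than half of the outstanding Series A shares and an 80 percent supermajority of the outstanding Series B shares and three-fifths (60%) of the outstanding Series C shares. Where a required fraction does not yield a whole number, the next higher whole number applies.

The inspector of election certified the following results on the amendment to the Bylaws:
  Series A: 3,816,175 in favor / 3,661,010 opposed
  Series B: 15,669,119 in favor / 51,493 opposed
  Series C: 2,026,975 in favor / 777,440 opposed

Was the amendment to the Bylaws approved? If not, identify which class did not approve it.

Not approved — the Series B shares did not give the required vote.

Series A: a majority of 7630791 is 3815396; 3,815,396 required, 3,816,175 in favor — approved.
Series B: 4/5 of 19591313 = 15673050.40, rounded up to 15673051; 15,673,051 required, 15,669,119 in favor — not approved.
Series C: 3/5 of 3377553 = 2026531.80, rounded up to 2026532; 2,026,532 required, 2,026,975 in favor — approved.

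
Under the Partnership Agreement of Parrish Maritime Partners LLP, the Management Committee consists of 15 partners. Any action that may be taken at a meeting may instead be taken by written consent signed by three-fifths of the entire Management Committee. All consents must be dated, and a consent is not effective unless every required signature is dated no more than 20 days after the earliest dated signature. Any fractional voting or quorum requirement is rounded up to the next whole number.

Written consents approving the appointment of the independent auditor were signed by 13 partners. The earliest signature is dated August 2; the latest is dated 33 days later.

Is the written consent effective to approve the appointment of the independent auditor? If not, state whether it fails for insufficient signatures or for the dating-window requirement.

Signatures required: three-fifths of 15 — 3/5 of 15 = 9, so 9 needed; 13 signed. Sufficient.
Dating window: the latest signature is 33 days after the earliest; the limit is 20 days. Outside the window.

Not effective — dating-window requirement not satisfied.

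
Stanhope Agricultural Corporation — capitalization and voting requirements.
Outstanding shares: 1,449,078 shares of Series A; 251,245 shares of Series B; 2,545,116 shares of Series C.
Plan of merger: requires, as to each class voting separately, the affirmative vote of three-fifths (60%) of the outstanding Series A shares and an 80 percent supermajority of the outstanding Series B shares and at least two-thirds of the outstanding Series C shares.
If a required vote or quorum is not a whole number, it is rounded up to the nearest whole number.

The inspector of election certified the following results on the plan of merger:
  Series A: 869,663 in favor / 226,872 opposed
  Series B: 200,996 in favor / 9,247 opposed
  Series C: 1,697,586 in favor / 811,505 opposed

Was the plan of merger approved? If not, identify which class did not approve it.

Series A: 3/5 of 1449078 = 869446.80, rounded up to 869447; 869,447 required, 869,663 in favor — approved.
Series B: 4/5 of 251245 = 200996; 200,996 required, 200,996 in favor — approved.
Series C: 2/3 of 2545116 = 1696744; 1,696,744 required, 1,697,586 in favor — approved.

Approved — every class gave the required vote.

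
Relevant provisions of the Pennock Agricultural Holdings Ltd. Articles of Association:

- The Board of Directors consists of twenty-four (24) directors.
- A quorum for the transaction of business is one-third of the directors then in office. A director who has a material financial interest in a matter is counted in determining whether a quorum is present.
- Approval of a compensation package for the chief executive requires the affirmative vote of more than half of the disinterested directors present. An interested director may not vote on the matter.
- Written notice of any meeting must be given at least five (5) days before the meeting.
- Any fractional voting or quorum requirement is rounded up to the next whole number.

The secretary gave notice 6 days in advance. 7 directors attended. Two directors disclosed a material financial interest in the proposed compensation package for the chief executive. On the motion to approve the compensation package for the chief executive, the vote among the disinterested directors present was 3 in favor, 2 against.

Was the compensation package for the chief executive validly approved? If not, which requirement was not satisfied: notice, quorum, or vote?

Invalid — quorum requirement not satisfied.

Notice: 6 days given; 5 required (6 ≥ 5). Satisfied.
Quorum: 7 present (interested directors count toward quorum); quorum is 8. Not satisfied.
Vote: the compensation package for the chief executive requires a majority of the disinterested directors present (7 − 2 = 5). A majority of 5 is 3, so 3 affirmative votes are needed; 3 voted in favor. Satisfied. (Moot — without a quorum no business can be validly transacted.)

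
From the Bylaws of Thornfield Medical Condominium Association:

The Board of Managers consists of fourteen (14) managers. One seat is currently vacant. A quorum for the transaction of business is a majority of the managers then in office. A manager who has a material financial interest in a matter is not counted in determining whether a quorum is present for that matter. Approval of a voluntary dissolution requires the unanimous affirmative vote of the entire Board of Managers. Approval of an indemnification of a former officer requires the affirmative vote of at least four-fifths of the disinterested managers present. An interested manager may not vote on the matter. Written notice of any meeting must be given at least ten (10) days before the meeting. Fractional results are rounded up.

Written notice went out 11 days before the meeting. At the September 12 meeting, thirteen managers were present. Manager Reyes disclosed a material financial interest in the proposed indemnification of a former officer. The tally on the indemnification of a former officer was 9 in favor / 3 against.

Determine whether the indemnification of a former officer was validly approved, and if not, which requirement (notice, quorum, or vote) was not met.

Invalid — vote requirement not satisfied.

Notice: 11 days given; 10 required (11 ≥ 10). Satisfied.
Quorum: 13 present, but the 1 interested manager does not count, leaving 12. Quorum is 7. Satisfied.
Vote: the indemnification of a former officer requires four-fifths of the disinterested managers present (13 − 1 = 12). 4/5 of 12 = 9.60, rounded up to 10, so 10 affirmative votes are needed; 9 voted in favor. Not satisfied.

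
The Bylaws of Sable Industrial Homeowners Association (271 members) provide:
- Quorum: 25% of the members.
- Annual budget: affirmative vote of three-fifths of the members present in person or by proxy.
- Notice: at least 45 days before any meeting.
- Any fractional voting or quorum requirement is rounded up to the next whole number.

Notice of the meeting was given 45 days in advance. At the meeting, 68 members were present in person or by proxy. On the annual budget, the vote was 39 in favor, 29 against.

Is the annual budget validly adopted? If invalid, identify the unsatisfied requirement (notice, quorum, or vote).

Notice: 45 days given; 45 required. Satisfied.
Quorum: 25% of 271 = 67.75, rounded up to 68; 68 present. Satisfied.
Vote: requires three-fifths of those present (68); 3/5 of 68 = 40.80, rounded up to 41, so 41 needed; 39 in favor. Not satisfied.

Invalid — vote requirement not satisfied.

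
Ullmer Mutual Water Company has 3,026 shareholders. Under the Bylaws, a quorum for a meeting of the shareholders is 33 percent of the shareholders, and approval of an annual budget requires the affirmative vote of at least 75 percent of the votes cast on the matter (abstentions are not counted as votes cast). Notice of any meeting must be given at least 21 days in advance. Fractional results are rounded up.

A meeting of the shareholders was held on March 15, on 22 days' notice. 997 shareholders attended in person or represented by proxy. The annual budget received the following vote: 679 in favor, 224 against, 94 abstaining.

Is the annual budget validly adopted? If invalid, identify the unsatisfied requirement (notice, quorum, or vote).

Invalid — quorum requirement not satisfied.

Notice: 22 days given; 21 required. Satisfied.
Quorum: 33% of 3,026 = 998.58, rounded up to 999; 997 present. Not satisfied.
Vote: requires three-fourths of the votes cast (997 − 94 abstaining = 903); 3/4 of 903 = 677.25, rounded up to 678, so 678 needed; 679 in favor. Satisfied.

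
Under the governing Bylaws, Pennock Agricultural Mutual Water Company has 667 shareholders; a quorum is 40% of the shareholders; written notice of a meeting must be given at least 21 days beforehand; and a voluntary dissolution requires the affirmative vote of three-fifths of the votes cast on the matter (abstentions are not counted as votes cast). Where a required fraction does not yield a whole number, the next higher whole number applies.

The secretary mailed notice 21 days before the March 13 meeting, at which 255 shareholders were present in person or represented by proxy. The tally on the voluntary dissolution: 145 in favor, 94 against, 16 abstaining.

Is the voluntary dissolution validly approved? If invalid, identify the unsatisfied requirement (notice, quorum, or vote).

Notice: 21 days given; 21 required. Satisfied.
Quorum: 40% of 667 = 266.80, rounded up to 267; 255 present. Not satisfied.
Vote: requires three-fifths of the votes cast (255 − 16 abstaining = 239); 3/5 of 239 = 143.40, rounded up to 144, so 144 needed; 145 in favor. Satisfied.

Invalid — quorum requirement not satisfied.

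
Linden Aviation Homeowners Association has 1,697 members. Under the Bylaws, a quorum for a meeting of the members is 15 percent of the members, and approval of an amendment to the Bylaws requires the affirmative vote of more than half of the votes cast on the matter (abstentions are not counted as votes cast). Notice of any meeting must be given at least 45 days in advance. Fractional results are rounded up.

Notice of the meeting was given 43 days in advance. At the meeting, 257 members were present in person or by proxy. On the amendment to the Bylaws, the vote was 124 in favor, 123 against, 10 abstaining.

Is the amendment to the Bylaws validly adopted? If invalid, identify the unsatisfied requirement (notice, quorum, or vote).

Invalid — notice requirement not satisfied.

Notice: 43 days given; 45 required. Not satisfied.
Quorum: 15% of 1,697 = 254.55, rounded up to 255; 257 present. Satisfied.
Vote: requires a majority of the votes cast (257 − 10 abstaining = 247); a majority of 247 is 124, so 124 needed; 124 in favor. Satisfied.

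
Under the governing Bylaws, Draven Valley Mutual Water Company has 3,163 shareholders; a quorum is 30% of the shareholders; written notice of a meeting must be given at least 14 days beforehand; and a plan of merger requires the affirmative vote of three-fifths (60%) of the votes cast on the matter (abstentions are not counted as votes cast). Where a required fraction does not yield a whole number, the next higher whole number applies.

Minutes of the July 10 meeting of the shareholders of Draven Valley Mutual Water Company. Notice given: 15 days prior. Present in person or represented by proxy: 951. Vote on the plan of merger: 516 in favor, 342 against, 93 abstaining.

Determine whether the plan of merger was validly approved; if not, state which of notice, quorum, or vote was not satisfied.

Valid — all requirements satisfied.

Notice: 15 days given; 14 required. Satisfied.
Quorum: 30% of 3,163 = 948.90, rounded up to 949; 951 present. Satisfied.
Vote: requires three-fifths of the votes cast (951 − 93 abstaining = 858); 3/5 of 858 = 514.80, rounded up to 515, so 515 needed; 516 in favor. Satisfied.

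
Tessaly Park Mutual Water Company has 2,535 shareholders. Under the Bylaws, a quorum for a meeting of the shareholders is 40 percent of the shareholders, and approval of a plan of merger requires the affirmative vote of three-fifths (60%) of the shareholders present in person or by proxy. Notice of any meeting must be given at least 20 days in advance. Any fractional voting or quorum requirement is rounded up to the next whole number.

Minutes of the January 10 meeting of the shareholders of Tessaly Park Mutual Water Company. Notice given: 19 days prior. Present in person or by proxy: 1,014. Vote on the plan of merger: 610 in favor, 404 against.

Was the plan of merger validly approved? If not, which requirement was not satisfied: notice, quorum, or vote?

Notice: 19 days given; 20 required. Not satisfied.
Quorum: 40% of 2,535 = 1,014; 1,014 present. Satisfied.
Vote: requires three-fifths of those present (1,014); 3/5 of 1014 = 608.40, rounded up to 609, so 609 needed; 610 in favor. Satisfied.

Invalid — notice requirement not satisfied.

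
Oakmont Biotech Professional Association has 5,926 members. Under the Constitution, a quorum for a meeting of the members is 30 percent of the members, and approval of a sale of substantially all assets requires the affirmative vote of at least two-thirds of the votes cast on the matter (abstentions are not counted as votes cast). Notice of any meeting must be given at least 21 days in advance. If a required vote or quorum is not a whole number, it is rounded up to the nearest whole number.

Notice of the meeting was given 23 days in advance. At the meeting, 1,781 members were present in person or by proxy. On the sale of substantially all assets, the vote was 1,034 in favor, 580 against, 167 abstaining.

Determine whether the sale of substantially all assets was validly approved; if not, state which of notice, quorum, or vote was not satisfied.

Notice: 23 days given; 21 required. Satisfied.
Quorum: 30% of 5,926 = 1,777.80, rounded up to 1,778; 1,781 present. Satisfied.
Vote: requires two-thirds of the votes cast (1,781 − 167 abstaining = 1,614); 2/3 of 1614 = 1076, so 1,076 needed; 1,034 in favor. Not satisfied.

Invalid — vote requirement not satisfied.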